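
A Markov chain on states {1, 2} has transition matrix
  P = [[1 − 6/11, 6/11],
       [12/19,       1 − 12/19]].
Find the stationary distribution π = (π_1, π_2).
π_1 = 22/41, π_2 = 19/41

Solve πP = π with π_1 + π_2 = 1. From πP = π: π_1 · (1 − 6/11) + π_2 · 12/19 = π_1 ⇒ π_2 · 12/19 = π_1 · 6/11 ⇒ π_2/π_1 = (6/11)/(12/19) = 19/22. Together with π_1 + π_2 = 1:
  π_1 = (12/19)/(6/11 + 12/19) = (12/19)/(246/209) = 22/41,
  π_2 = (6/11)/(6/11 + 12/19) = (6/11)/(246/209) = 19/41.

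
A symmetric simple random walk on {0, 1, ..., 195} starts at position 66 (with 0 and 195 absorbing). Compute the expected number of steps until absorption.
E[τ | X_0 = 66] = 8514

Let v_k = E[τ | X_0 = k]. Boundary: v_0 = v_195 = 0. Recurrence: v_k = 1 + (v_{k-1} + v_{k+1})/2 for 1 ≤ k ≤ 194. The particular solution to v_k − (v_{k-1} + v_{k+1})/2 = 1 is v_k = −k^2. Adding homogeneous solution A + B k and matching boundaries gives v_k = k (195 − k). Substituting k = 66: v_66 = 66 · 129 = 8514.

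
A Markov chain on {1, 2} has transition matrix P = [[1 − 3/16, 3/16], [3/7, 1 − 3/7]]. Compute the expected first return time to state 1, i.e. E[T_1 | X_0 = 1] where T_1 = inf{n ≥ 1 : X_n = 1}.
E[T_1 | X_0 = 1] = 1/π_1 = 23/16

For an irreducible recurrent Markov chain with stationary distribution π, E[T_i | X_0 = i] = 1/π_i (Kac's formula). Here π_1 = (3/7)/(3/16 + 3/7) = (3/7)/(69/112) = 16/23, so E[T_1 | X_0 = 1] = 1/π_1 = (3/16 + 3/7)/(3/7) = (69/112)/(3/7) = 23/16.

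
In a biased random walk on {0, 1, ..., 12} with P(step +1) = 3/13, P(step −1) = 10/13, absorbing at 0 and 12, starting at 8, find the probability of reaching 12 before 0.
P(hit 12 before 0) = (1 − (10/3)^8) / (1 − (10/3)^12) = 816561/100816561

Let u_k denote P(reach 12 before 0 | start at k). Boundary: u_0 = 0, u_12 = 1. Recurrence: u_k = 3/13·u_{k+1} + 10/13·u_{k-1} for 1 ≤ k ≤ 11. Try u_k = A + B·r^k with r = q/p = (10/13)/(3/13) = 10/3. Substitution satisfies the recurrence; boundary conditions give:
  u_k = (1 − r^k) / (1 − r^N) = (1 − (10/3)^8) / (1 − (10/3)^12) = 816561/100816561.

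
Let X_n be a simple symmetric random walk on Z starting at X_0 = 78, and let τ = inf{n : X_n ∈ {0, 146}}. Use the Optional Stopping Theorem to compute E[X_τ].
E[X_τ] = 78

X_n is a martingale and τ is a bounded-mean stopping time (indeed τ is finite a.s. with bounded expectation since the walk is in a bounded region). By the OST, E[X_τ] = E[X_0] = 78. Equivalently: E[X_τ] = 146 · P(hit 146 first) + 0 · P(hit 0 first) = 146 · (78/146) = 78.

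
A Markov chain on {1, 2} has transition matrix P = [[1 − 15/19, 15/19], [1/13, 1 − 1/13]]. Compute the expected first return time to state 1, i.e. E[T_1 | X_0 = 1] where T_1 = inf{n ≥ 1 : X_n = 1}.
E[T_1 | X_0 = 1] = 1/π_1 = 214/19

For an irreducible recurrent Markov chain with stationary distribution π, E[T_i | X_0 = i] = 1/π_i (Kac's formula). Here π_1 = (1/13)/(15/19 + 1/13) = (1/13)/(214/247) = 19/214, so E[T_1 | X_0 = 1] = 1/π_1 = (15/19 + 1/13)/(1/13) = (214/247)/(1/13) = 214/19.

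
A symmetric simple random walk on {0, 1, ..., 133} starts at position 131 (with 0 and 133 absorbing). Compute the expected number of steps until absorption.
E[τ | X_0 = 131] = 262

Let v_k = E[τ | X_0 = k]. Boundary: v_0 = v_133 = 0. Recurrence: v_k = 1 + (v_{k-1} + v_{k+1})/2 for 1 ≤ k ≤ 132. The particular solution to v_k − (v_{k-1} + v_{k+1})/2 = 1 is v_k = −k^2. Adding homogeneous solution A + B k and matching boundaries gives v_k = k (133 − k). Substituting k = 131: v_131 = 131 · 2 = 262.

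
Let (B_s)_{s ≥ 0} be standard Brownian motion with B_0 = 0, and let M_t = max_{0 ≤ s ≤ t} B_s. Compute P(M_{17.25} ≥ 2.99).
P(M_{17.25} ≥ 2.99) = 2·P(B_{17.25} ≥ 2.99) = 2(1 − Φ(2.99/√17.25)) ≈ 0.4716

By the reflection principle for Brownian motion, P(M_t ≥ a) = 2 · P(B_t ≥ a) for a ≥ 0. Since B_t ~ N(0, t), P(B_t ≥ 2.99) = 1 − Φ(2.99/√t) = 1 − Φ(2.99/√17.25) = 1 − Φ(0.7199). So
  P(M_{17.25} ≥ 2.99) = 2(1 − Φ(0.7199)) ≈ 0.4716.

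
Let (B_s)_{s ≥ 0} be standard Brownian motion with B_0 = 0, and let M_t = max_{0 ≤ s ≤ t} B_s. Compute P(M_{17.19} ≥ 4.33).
P(M_{17.19} ≥ 4.33) = 2·P(B_{17.19} ≥ 4.33) = 2(1 − Φ(4.33/√17.19)) ≈ 0.2963

By the reflection principle for Brownian motion, P(M_t ≥ a) = 2 · P(B_t ≥ a) for a ≥ 0. Since B_t ~ N(0, t), P(B_t ≥ 4.33) = 1 − Φ(4.33/√t) = 1 − Φ(4.33/√17.19) = 1 − Φ(1.0444). So
  P(M_{17.19} ≥ 4.33) = 2(1 − Φ(1.0444)) ≈ 0.2963.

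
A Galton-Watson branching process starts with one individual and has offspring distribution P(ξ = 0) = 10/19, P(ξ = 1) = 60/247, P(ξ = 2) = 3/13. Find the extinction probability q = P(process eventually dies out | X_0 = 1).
q = 1

Mean offspring μ = 0·10/19 + 1·60/247 + 2·3/13 = 174/247 ≤ 1. For μ ≤ 1 with offspring not concentrated at 1, the Galton-Watson process goes extinct almost surely, so q = 1.
(Algebraic check: The pgf is f(s) = 10/19 + 60/247·s + 3/13·s². The extinction probability q is the smallest fixed point of f in [0, 1]. Setting s = f(s):
  3/13·s² + (60/247 − 1)·s + 10/19 = 0
  3/13·s² − (10/19 + 3/13)·s + 10/19 = 0
which factors as (s − 1)·(3/13·s − 10/19) = 0, giving roots s = 1 and s = (10/19)/(3/13) = 130/57. Since 130/57 ≥ 1, the smallest root in [0, 1] is s = 1.)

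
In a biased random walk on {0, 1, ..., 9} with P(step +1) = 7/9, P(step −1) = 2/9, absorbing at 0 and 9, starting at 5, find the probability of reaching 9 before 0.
P(hit 9 before 0) = (1 − (2/7)^5) / (1 − (2/7)^9) = 8055355/8070619

Let u_k denote P(reach 9 before 0 | start at k). Boundary: u_0 = 0, u_9 = 1. Recurrence: u_k = 7/9·u_{k+1} + 2/9·u_{k-1} for 1 ≤ k ≤ 8. Try u_k = A + B·r^k with r = q/p = (2/9)/(7/9) = 2/7. Substitution satisfies the recurrence; boundary conditions give:
  u_k = (1 − r^k) / (1 − r^N) = (1 − (2/7)^5) / (1 − (2/7)^9) = 8055355/8070619.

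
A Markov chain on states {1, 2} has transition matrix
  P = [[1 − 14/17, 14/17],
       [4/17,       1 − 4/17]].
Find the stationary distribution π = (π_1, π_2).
π_1 = 2/9, π_2 = 7/9

Solve πP = π with π_1 + π_2 = 1. From πP = π: π_1 · (1 − 14/17) + π_2 · 4/17 = π_1 ⇒ π_2 · 4/17 = π_1 · 14/17 ⇒ π_2/π_1 = (14/17)/(4/17) = 7/2. Together with π_1 + π_2 = 1:
  π_1 = (4/17)/(14/17 + 4/17) = (4/17)/(18/17) = 2/9,
  π_2 = (14/17)/(14/17 + 4/17) = (14/17)/(18/17) = 7/9.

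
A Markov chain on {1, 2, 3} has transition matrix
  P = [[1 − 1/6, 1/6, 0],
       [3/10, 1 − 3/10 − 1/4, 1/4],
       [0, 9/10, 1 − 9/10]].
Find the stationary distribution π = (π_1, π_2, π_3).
π = (162/277, 90/277, 25/277)

This is a birth-death chain on three states, which satisfies detailed balance: π_1 · P_{12} = π_2 · P_{21} and π_2 · P_{23} = π_3 · P_{32}.
From π_1 · 1/6 = π_2 · 3/10: π_2/π_1 = (1/6)/(3/10) = 5/9.
From π_2 · 1/4 = π_3 · 9/10: π_3/π_2 = (1/4)/(9/10) = 5/18.
Take π_1 proportional to 1; then unnormalized π = (1, 5/9, 25/162). Normalize by dividing by the sum 277/162:
  π = (162/277, 90/277, 25/277).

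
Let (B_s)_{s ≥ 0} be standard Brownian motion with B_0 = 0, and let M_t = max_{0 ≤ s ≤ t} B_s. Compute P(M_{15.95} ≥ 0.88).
P(M_{15.95} ≥ 0.88) = 2·P(B_{15.95} ≥ 0.88) = 2(1 − Φ(0.88/√15.95)) ≈ 0.8256

By the reflection principle for Brownian motion, P(M_t ≥ a) = 2 · P(B_t ≥ a) for a ≥ 0. Since B_t ~ N(0, t), P(B_t ≥ 0.88) = 1 − Φ(0.88/√t) = 1 − Φ(0.88/√15.95) = 1 − Φ(0.2203). So
  P(M_{15.95} ≥ 0.88) = 2(1 − Φ(0.2203)) ≈ 0.8256.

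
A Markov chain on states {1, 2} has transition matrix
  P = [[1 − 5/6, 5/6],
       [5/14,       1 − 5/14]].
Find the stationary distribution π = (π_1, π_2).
π_1 = 3/10, π_2 = 7/10

Solve πP = π with π_1 + π_2 = 1. From πP = π: π_1 · (1 − 5/6) + π_2 · 5/14 = π_1 ⇒ π_2 · 5/14 = π_1 · 5/6 ⇒ π_2/π_1 = (5/6)/(5/14) = 7/3. Together with π_1 + π_2 = 1:
  π_1 = (5/14)/(5/6 + 5/14) = (5/14)/(25/21) = 3/10,
  π_2 = (5/6)/(5/6 + 5/14) = (5/6)/(25/21) = 7/10.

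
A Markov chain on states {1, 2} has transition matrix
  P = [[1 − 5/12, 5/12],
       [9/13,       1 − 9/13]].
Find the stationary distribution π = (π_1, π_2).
π_1 = 108/173, π_2 = 65/173

Solve πP = π with π_1 + π_2 = 1. From πP = π: π_1 · (1 − 5/12) + π_2 · 9/13 = π_1 ⇒ π_2 · 9/13 = π_1 · 5/12 ⇒ π_2/π_1 = (5/12)/(9/13) = 65/108. Together with π_1 + π_2 = 1:
  π_1 = (9/13)/(5/12 + 9/13) = (9/13)/(173/156) = 108/173,
  π_2 = (5/12)/(5/12 + 9/13) = (5/12)/(173/156) = 65/173.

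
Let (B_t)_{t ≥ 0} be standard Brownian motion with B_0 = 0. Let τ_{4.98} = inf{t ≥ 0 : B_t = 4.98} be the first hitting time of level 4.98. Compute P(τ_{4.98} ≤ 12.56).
P(τ_{4.98} ≤ 12.56) = 2(1 − Φ(4.98/√12.56)) = 2(1 − Φ(1.4052)) ≈ 0.1600

By the reflection principle for standard BM, P(τ_b ≤ t) = 2 · P(B_t ≥ b). Since B_t ~ N(0, t), P(B_t ≥ 4.98) = 1 − Φ(4.98/√t) = 1 − Φ(4.98/√12.56) = 1 − Φ(1.4052) ≈ 0.07998. Doubling: P(τ_{4.98} ≤ 12.56) ≈ 2 · 0.07998 = 0.15996 ≈ 0.1600.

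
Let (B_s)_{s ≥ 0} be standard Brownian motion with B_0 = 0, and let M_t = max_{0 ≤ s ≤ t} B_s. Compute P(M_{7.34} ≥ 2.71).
P(M_{7.34} ≥ 2.71) = 2·P(B_{7.34} ≥ 2.71) = 2(1 − Φ(2.71/√7.34)) ≈ 0.3172

By the reflection principle for Brownian motion, P(M_t ≥ a) = 2 · P(B_t ≥ a) for a ≥ 0. Since B_t ~ N(0, t), P(B_t ≥ 2.71) = 1 − Φ(2.71/√t) = 1 − Φ(2.71/√7.34) = 1 − Φ(1.0003). So
  P(M_{7.34} ≥ 2.71) = 2(1 − Φ(1.0003)) ≈ 0.3172.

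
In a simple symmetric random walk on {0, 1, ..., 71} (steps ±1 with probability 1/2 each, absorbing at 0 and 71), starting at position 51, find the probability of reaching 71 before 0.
P(hit 71 before 0) = 51/71

Let u_k = P(hit 71 before 0 | start at k). Then u_0 = 0, u_71 = 1, and u_k = u_{k-1}/2 + u_{k+1}/2 for 1 ≤ k ≤ 70. This harmonic recurrence is solved by u_k = k/71, giving u_51 = 51/71.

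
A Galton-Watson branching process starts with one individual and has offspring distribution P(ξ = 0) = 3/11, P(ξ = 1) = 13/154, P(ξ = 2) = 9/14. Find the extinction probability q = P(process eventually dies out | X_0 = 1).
q = 14/33

The pgf is f(s) = 3/11 + 13/154·s + 9/14·s². The extinction probability q is the smallest fixed point of f in [0, 1]. Setting s = f(s):
  9/14·s² + (13/154 − 1)·s + 3/11 = 0
  9/14·s² − (3/11 + 9/14)·s + 3/11 = 0
which factors as (s − 1)·(9/14·s − 3/11) = 0, giving roots s = 1 and s = (3/11)/(9/14) = 14/33.
Mean offspring μ = 13/154 + 2·9/14 = 211/154 > 1 (supercritical), so q < 1. The extinction probability is the smaller root: q = (3/11)/(9/14) = 14/33.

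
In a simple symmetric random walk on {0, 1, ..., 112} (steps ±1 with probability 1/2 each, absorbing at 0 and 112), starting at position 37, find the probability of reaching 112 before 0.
P(hit 112 before 0) = 37/112

Let u_k = P(hit 112 before 0 | start at k). Then u_0 = 0, u_112 = 1, and u_k = u_{k-1}/2 + u_{k+1}/2 for 1 ≤ k ≤ 111. This harmonic recurrence is solved by u_k = k/112, giving u_37 = 37/112.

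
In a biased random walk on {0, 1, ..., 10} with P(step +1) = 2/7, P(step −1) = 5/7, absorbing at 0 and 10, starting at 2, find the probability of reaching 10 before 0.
P(hit 10 before 0) = (1 − (5/2)^2) / (1 − (5/2)^10) = 256/464981

Let u_k denote P(reach 10 before 0 | start at k). Boundary: u_0 = 0, u_10 = 1. Recurrence: u_k = 2/7·u_{k+1} + 5/7·u_{k-1} for 1 ≤ k ≤ 9. Try u_k = A + B·r^k with r = q/p = (5/7)/(2/7) = 5/2. Substitution satisfies the recurrence; boundary conditions give:
  u_k = (1 − r^k) / (1 − r^N) = (1 − (5/2)^2) / (1 − (5/2)^10) = 256/464981.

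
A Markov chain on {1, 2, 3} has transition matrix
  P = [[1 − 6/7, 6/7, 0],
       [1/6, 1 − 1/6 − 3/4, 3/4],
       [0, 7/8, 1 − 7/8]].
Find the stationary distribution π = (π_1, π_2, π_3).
π = (49/517, 252/517, 216/517)

This is a birth-death chain on three states, which satisfies detailed balance: π_1 · P_{12} = π_2 · P_{21} and π_2 · P_{23} = π_3 · P_{32}.
From π_1 · 6/7 = π_2 · 1/6: π_2/π_1 = (6/7)/(1/6) = 36/7.
From π_2 · 3/4 = π_3 · 7/8: π_3/π_2 = (3/4)/(7/8) = 6/7.
Take π_1 proportional to 1; then unnormalized π = (1, 36/7, 216/49). Normalize by dividing by the sum 517/49:
  π = (49/517, 252/517, 216/517).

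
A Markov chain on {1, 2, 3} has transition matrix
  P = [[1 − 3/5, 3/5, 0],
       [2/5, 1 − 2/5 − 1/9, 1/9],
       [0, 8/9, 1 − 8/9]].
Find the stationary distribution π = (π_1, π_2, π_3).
π = (16/43, 24/43, 3/43)

This is a birth-death chain on three states, which satisfies detailed balance: π_1 · P_{12} = π_2 · P_{21} and π_2 · P_{23} = π_3 · P_{32}.
From π_1 · 3/5 = π_2 · 2/5: π_2/π_1 = (3/5)/(2/5) = 3/2.
From π_2 · 1/9 = π_3 · 8/9: π_3/π_2 = (1/9)/(8/9) = 1/8.
Take π_1 proportional to 1; then unnormalized π = (1, 3/2, 3/16). Normalize by dividing by the sum 43/16:
  π = (16/43, 24/43, 3/43).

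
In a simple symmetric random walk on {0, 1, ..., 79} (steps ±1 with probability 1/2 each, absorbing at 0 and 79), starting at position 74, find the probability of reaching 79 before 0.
P(hit 79 before 0) = 74/79

Let u_k = P(hit 79 before 0 | start at k). Then u_0 = 0, u_79 = 1, and u_k = u_{k-1}/2 + u_{k+1}/2 for 1 ≤ k ≤ 78. This harmonic recurrence is solved by u_k = k/79, giving u_74 = 74/79.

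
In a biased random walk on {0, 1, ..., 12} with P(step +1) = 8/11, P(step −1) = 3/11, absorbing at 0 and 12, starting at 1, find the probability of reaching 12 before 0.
P(hit 12 before 0) = (1 − (3/8)^1) / (1 − (3/8)^12) = 8589934592/13743789059

Let u_k denote P(reach 12 before 0 | start at k). Boundary: u_0 = 0, u_12 = 1. Recurrence: u_k = 8/11·u_{k+1} + 3/11·u_{k-1} for 1 ≤ k ≤ 11. Try u_k = A + B·r^k with r = q/p = (3/11)/(8/11) = 3/8. Substitution satisfies the recurrence; boundary conditions give:
  u_k = (1 − r^k) / (1 − r^N) = (1 − (3/8)^1) / (1 − (3/8)^12) = 8589934592/13743789059.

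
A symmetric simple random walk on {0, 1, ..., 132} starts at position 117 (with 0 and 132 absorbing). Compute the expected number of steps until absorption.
E[τ | X_0 = 117] = 1755

Let v_k = E[τ | X_0 = k]. Boundary: v_0 = v_132 = 0. Recurrence: v_k = 1 + (v_{k-1} + v_{k+1})/2 for 1 ≤ k ≤ 131. The particular solution to v_k − (v_{k-1} + v_{k+1})/2 = 1 is v_k = −k^2. Adding homogeneous solution A + B k and matching boundaries gives v_k = k (132 − k). Substituting k = 117: v_117 = 117 · 15 = 1755.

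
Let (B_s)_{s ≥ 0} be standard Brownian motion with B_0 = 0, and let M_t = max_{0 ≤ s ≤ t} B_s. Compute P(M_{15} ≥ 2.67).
P(M_{15} ≥ 2.67) = 2·P(B_{15} ≥ 2.67) = 2(1 − Φ(2.67/√15)) ≈ 0.4906

By the reflection principle for Brownian motion, P(M_t ≥ a) = 2 · P(B_t ≥ a) for a ≥ 0. Since B_t ~ N(0, t), P(B_t ≥ 2.67) = 1 − Φ(2.67/√t) = 1 − Φ(2.67/√15) = 1 − Φ(0.6894). So
  P(M_{15} ≥ 2.67) = 2(1 − Φ(0.6894)) ≈ 0.4906.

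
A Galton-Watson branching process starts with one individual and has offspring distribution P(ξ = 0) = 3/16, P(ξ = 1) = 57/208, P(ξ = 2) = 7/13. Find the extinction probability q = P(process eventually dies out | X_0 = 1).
q = 39/112

The pgf is f(s) = 3/16 + 57/208·s + 7/13·s². The extinction probability q is the smallest fixed point of f in [0, 1]. Setting s = f(s):
  7/13·s² + (57/208 − 1)·s + 3/16 = 0
  7/13·s² − (3/16 + 7/13)·s + 3/16 = 0
which factors as (s − 1)·(7/13·s − 3/16) = 0, giving roots s = 1 and s = (3/16)/(7/13) = 39/112.
Mean offspring μ = 57/208 + 2·7/13 = 281/208 > 1 (supercritical), so q < 1. The extinction probability is the smaller root: q = (3/16)/(7/13) = 39/112.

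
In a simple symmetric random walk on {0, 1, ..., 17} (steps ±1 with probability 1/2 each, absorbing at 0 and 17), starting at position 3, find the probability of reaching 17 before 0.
P(hit 17 before 0) = 3/17

Let u_k = P(hit 17 before 0 | start at k). Then u_0 = 0, u_17 = 1, and u_k = u_{k-1}/2 + u_{k+1}/2 for 1 ≤ k ≤ 16. This harmonic recurrence is solved by u_k = k/17, giving u_3 = 3/17.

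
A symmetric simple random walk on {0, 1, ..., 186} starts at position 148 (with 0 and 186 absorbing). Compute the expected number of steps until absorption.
E[τ | X_0 = 148] = 5624

Let v_k = E[τ | X_0 = k]. Boundary: v_0 = v_186 = 0. Recurrence: v_k = 1 + (v_{k-1} + v_{k+1})/2 for 1 ≤ k ≤ 185. The particular solution to v_k − (v_{k-1} + v_{k+1})/2 = 1 is v_k = −k^2. Adding homogeneous solution A + B k and matching boundaries gives v_k = k (186 − k). Substituting k = 148: v_148 = 148 · 38 = 5624.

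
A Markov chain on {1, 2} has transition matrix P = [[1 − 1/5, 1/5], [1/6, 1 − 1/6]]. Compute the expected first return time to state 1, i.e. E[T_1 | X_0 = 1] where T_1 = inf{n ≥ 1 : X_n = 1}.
E[T_1 | X_0 = 1] = 1/π_1 = 11/5

For an irreducible recurrent Markov chain with stationary distribution π, E[T_i | X_0 = i] = 1/π_i (Kac's formula). Here π_1 = (1/6)/(1/5 + 1/6) = (1/6)/(11/30) = 5/11, so E[T_1 | X_0 = 1] = 1/π_1 = (1/5 + 1/6)/(1/6) = (11/30)/(1/6) = 11/5.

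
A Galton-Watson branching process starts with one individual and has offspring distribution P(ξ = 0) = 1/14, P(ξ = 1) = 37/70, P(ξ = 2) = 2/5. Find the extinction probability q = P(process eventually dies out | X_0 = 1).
q = 5/28

The pgf is f(s) = 1/14 + 37/70·s + 2/5·s². The extinction probability q is the smallest fixed point of f in [0, 1]. Setting s = f(s):
  2/5·s² + (37/70 − 1)·s + 1/14 = 0
  2/5·s² − (1/14 + 2/5)·s + 1/14 = 0
which factors as (s − 1)·(2/5·s − 1/14) = 0, giving roots s = 1 and s = (1/14)/(2/5) = 5/28.
Mean offspring μ = 37/70 + 2·2/5 = 93/70 > 1 (supercritical), so q < 1. The extinction probability is the smaller root: q = (1/14)/(2/5) = 5/28.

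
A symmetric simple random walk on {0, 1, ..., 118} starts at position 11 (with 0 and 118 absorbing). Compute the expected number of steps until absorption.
E[τ | X_0 = 11] = 1177

Let v_k = E[τ | X_0 = k]. Boundary: v_0 = v_118 = 0. Recurrence: v_k = 1 + (v_{k-1} + v_{k+1})/2 for 1 ≤ k ≤ 117. The particular solution to v_k − (v_{k-1} + v_{k+1})/2 = 1 is v_k = −k^2. Adding homogeneous solution A + B k and matching boundaries gives v_k = k (118 − k). Substituting k = 11: v_11 = 11 · 107 = 1177.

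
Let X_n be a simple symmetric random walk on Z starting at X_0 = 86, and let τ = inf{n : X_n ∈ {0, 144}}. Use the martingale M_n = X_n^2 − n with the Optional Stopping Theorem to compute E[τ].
E[τ] = 4988

M_n = X_n^2 − n is a martingale (since E[X_{n+1}^2 | F_n] = X_n^2 + 1). By OST (τ has finite mean in a bounded region), E[M_τ] = E[M_0] = X_0^2 − 0 = 86^2 = 7396. Also E[M_τ] = E[X_τ^2] − E[τ]. The walk exits at 0 or 144, with P(hit 144 first) = 86/144, so E[X_τ^2] = 144^2 · 86/144 + 0 = 12384. Thus E[τ] = E[X_τ^2] − E[M_τ] = 12384 − 7396 = 4988 = 86(144 − 86) = 4988.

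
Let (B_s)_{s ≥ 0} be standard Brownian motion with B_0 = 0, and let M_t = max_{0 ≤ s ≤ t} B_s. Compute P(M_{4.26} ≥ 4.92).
P(M_{4.26} ≥ 4.92) = 2·P(B_{4.26} ≥ 4.92) = 2(1 − Φ(4.92/√4.26)) ≈ 0.0171

By the reflection principle for Brownian motion, P(M_t ≥ a) = 2 · P(B_t ≥ a) for a ≥ 0. Since B_t ~ N(0, t), P(B_t ≥ 4.92) = 1 − Φ(4.92/√t) = 1 − Φ(4.92/√4.26) = 1 − Φ(2.3837). So
  P(M_{4.26} ≥ 4.92) = 2(1 − Φ(2.3837)) ≈ 0.0171.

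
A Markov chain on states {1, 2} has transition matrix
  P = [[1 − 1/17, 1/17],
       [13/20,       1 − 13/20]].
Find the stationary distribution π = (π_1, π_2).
π_1 = 221/241, π_2 = 20/241

Solve πP = π with π_1 + π_2 = 1. From πP = π: π_1 · (1 − 1/17) + π_2 · 13/20 = π_1 ⇒ π_2 · 13/20 = π_1 · 1/17 ⇒ π_2/π_1 = (1/17)/(13/20) = 20/221. Together with π_1 + π_2 = 1:
  π_1 = (13/20)/(1/17 + 13/20) = (13/20)/(241/340) = 221/241,
  π_2 = (1/17)/(1/17 + 13/20) = (1/17)/(241/340) = 20/241.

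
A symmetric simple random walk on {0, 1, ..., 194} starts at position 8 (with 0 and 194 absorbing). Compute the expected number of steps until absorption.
E[τ | X_0 = 8] = 1488

Let v_k = E[τ | X_0 = k]. Boundary: v_0 = v_194 = 0. Recurrence: v_k = 1 + (v_{k-1} + v_{k+1})/2 for 1 ≤ k ≤ 193. The particular solution to v_k − (v_{k-1} + v_{k+1})/2 = 1 is v_k = −k^2. Adding homogeneous solution A + B k and matching boundaries gives v_k = k (194 − k). Substituting k = 8: v_8 = 8 · 186 = 1488.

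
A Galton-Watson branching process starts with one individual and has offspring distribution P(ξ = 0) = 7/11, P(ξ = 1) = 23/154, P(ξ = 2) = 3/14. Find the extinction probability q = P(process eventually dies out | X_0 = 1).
q = 1

Mean offspring μ = 0·7/11 + 1·23/154 + 2·3/14 = 89/154 ≤ 1. For μ ≤ 1 with offspring not concentrated at 1, the Galton-Watson process goes extinct almost surely, so q = 1.
(Algebraic check: The pgf is f(s) = 7/11 + 23/154·s + 3/14·s². The extinction probability q is the smallest fixed point of f in [0, 1]. Setting s = f(s):
  3/14·s² + (23/154 − 1)·s + 7/11 = 0
  3/14·s² − (7/11 + 3/14)·s + 7/11 = 0
which factors as (s − 1)·(3/14·s − 7/11) = 0, giving roots s = 1 and s = (7/11)/(3/14) = 98/33. Since 98/33 ≥ 1, the smallest root in [0, 1] is s = 1.)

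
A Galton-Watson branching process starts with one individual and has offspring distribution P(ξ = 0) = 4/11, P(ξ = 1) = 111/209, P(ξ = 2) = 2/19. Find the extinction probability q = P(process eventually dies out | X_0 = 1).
q = 1

Mean offspring μ = 0·4/11 + 1·111/209 + 2·2/19 = 155/209 ≤ 1. For μ ≤ 1 with offspring not concentrated at 1, the Galton-Watson process goes extinct almost surely, so q = 1.
(Algebraic check: The pgf is f(s) = 4/11 + 111/209·s + 2/19·s². The extinction probability q is the smallest fixed point of f in [0, 1]. Setting s = f(s):
  2/19·s² + (111/209 − 1)·s + 4/11 = 0
  2/19·s² − (4/11 + 2/19)·s + 4/11 = 0
which factors as (s − 1)·(2/19·s − 4/11) = 0, giving roots s = 1 and s = (4/11)/(2/19) = 38/11. Since 38/11 ≥ 1, the smallest root in [0, 1] is s = 1.)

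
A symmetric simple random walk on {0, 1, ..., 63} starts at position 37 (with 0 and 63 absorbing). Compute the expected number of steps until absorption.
E[τ | X_0 = 37] = 962

Let v_k = E[τ | X_0 = k]. Boundary: v_0 = v_63 = 0. Recurrence: v_k = 1 + (v_{k-1} + v_{k+1})/2 for 1 ≤ k ≤ 62. The particular solution to v_k − (v_{k-1} + v_{k+1})/2 = 1 is v_k = −k^2. Adding homogeneous solution A + B k and matching boundaries gives v_k = k (63 − k). Substituting k = 37: v_37 = 37 · 26 = 962.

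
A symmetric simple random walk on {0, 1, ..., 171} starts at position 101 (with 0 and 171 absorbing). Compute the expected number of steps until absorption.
E[τ | X_0 = 101] = 7070

Let v_k = E[τ | X_0 = k]. Boundary: v_0 = v_171 = 0. Recurrence: v_k = 1 + (v_{k-1} + v_{k+1})/2 for 1 ≤ k ≤ 170. The particular solution to v_k − (v_{k-1} + v_{k+1})/2 = 1 is v_k = −k^2. Adding homogeneous solution A + B k and matching boundaries gives v_k = k (171 − k). Substituting k = 101: v_101 = 101 · 70 = 7070.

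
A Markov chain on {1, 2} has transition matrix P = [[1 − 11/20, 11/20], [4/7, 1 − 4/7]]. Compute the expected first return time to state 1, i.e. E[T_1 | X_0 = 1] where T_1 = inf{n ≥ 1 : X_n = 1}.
E[T_1 | X_0 = 1] = 1/π_1 = 157/80

For an irreducible recurrent Markov chain with stationary distribution π, E[T_i | X_0 = i] = 1/π_i (Kac's formula). Here π_1 = (4/7)/(11/20 + 4/7) = (4/7)/(157/140) = 80/157, so E[T_1 | X_0 = 1] = 1/π_1 = (11/20 + 4/7)/(4/7) = (157/140)/(4/7) = 157/80.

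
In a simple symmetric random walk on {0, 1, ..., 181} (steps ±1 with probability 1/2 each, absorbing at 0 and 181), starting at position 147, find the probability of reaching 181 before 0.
P(hit 181 before 0) = 147/181

Let u_k = P(hit 181 before 0 | start at k). Then u_0 = 0, u_181 = 1, and u_k = u_{k-1}/2 + u_{k+1}/2 for 1 ≤ k ≤ 180. This harmonic recurrence is solved by u_k = k/181, giving u_147 = 147/181.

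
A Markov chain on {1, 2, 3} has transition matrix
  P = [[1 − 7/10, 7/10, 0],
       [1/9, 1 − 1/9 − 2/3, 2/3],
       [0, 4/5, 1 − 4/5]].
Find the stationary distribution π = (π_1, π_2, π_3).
π = (20/251, 126/251, 105/251)

This is a birth-death chain on three states, which satisfies detailed balance: π_1 · P_{12} = π_2 · P_{21} and π_2 · P_{23} = π_3 · P_{32}.
From π_1 · 7/10 = π_2 · 1/9: π_2/π_1 = (7/10)/(1/9) = 63/10.
From π_2 · 2/3 = π_3 · 4/5: π_3/π_2 = (2/3)/(4/5) = 5/6.
Take π_1 proportional to 1; then unnormalized π = (1, 63/10, 21/4). Normalize by dividing by the sum 251/20:
  π = (20/251, 126/251, 105/251).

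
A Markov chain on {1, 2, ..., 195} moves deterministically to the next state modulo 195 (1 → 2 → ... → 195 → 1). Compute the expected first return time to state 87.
E[T_87 | X_0 = 87] = 195

The chain cycles deterministically, so starting at state 87 it returns in exactly 195 steps. Equivalently, the stationary distribution is uniform π_j = 1/195 for every state j, so by Kac's formula E[T_87] = 1/π_87 = 195.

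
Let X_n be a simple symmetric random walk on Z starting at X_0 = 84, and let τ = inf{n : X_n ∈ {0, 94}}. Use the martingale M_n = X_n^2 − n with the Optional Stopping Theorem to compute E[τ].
E[τ] = 840

M_n = X_n^2 − n is a martingale (since E[X_{n+1}^2 | F_n] = X_n^2 + 1). By OST (τ has finite mean in a bounded region), E[M_τ] = E[M_0] = X_0^2 − 0 = 84^2 = 7056. Also E[M_τ] = E[X_τ^2] − E[τ]. The walk exits at 0 or 94, with P(hit 94 first) = 84/94, so E[X_τ^2] = 94^2 · 84/94 + 0 = 7896. Thus E[τ] = E[X_τ^2] − E[M_τ] = 7896 − 7056 = 840 = 84(94 − 84) = 840.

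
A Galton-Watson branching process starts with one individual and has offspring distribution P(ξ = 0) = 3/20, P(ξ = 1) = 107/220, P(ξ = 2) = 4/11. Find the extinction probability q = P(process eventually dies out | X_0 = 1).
q = 33/80

The pgf is f(s) = 3/20 + 107/220·s + 4/11·s². The extinction probability q is the smallest fixed point of f in [0, 1]. Setting s = f(s):
  4/11·s² + (107/220 − 1)·s + 3/20 = 0
  4/11·s² − (3/20 + 4/11)·s + 3/20 = 0
which factors as (s − 1)·(4/11·s − 3/20) = 0, giving roots s = 1 and s = (3/20)/(4/11) = 33/80.
Mean offspring μ = 107/220 + 2·4/11 = 267/220 > 1 (supercritical), so q < 1. The extinction probability is the smaller root: q = (3/20)/(4/11) = 33/80.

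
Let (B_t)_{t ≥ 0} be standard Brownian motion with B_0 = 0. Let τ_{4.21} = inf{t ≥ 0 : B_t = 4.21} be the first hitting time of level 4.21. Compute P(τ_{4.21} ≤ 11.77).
P(τ_{4.21} ≤ 11.77) = 2(1 − Φ(4.21/√11.77)) = 2(1 − Φ(1.2271)) ≈ 0.2198

By the reflection principle for standard BM, P(τ_b ≤ t) = 2 · P(B_t ≥ b). Since B_t ~ N(0, t), P(B_t ≥ 4.21) = 1 − Φ(4.21/√t) = 1 − Φ(4.21/√11.77) = 1 − Φ(1.2271) ≈ 0.10989. Doubling: P(τ_{4.21} ≤ 11.77) ≈ 2 · 0.10989 = 0.21978 ≈ 0.2198.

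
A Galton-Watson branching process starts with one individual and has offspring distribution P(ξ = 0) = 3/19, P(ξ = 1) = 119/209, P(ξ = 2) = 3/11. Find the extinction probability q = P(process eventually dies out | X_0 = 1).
q = 11/19

The pgf is f(s) = 3/19 + 119/209·s + 3/11·s². The extinction probability q is the smallest fixed point of f in [0, 1]. Setting s = f(s):
  3/11·s² + (119/209 − 1)·s + 3/19 = 0
  3/11·s² − (3/19 + 3/11)·s + 3/19 = 0
which factors as (s − 1)·(3/11·s − 3/19) = 0, giving roots s = 1 and s = (3/19)/(3/11) = 11/19.
Mean offspring μ = 119/209 + 2·3/11 = 233/209 > 1 (supercritical), so q < 1. The extinction probability is the smaller root: q = (3/19)/(3/11) = 11/19.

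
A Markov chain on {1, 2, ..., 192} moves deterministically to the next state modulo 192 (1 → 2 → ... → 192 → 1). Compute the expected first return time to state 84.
E[T_84 | X_0 = 84] = 192

The chain cycles deterministically, so starting at state 84 it returns in exactly 192 steps. Equivalently, the stationary distribution is uniform π_j = 1/192 for every state j, so by Kac's formula E[T_84] = 1/π_84 = 192.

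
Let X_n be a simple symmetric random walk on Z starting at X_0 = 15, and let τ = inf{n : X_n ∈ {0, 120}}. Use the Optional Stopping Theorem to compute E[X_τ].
E[X_τ] = 15

X_n is a martingale and τ is a bounded-mean stopping time (indeed τ is finite a.s. with bounded expectation since the walk is in a bounded region). By the OST, E[X_τ] = E[X_0] = 15. Equivalently: E[X_τ] = 120 · P(hit 120 first) + 0 · P(hit 0 first) = 120 · (15/120) = 15.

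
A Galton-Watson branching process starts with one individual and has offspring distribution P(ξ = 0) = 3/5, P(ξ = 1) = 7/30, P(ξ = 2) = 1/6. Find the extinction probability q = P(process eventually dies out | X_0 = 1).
q = 1

Mean offspring μ = 0·3/5 + 1·7/30 + 2·1/6 = 17/30 ≤ 1. For μ ≤ 1 with offspring not concentrated at 1, the Galton-Watson process goes extinct almost surely, so q = 1.
(Algebraic check: The pgf is f(s) = 3/5 + 7/30·s + 1/6·s². The extinction probability q is the smallest fixed point of f in [0, 1]. Setting s = f(s):
  1/6·s² + (7/30 − 1)·s + 3/5 = 0
  1/6·s² − (3/5 + 1/6)·s + 3/5 = 0
which factors as (s − 1)·(1/6·s − 3/5) = 0, giving roots s = 1 and s = (3/5)/(1/6) = 18/5. Since 18/5 ≥ 1, the smallest root in [0, 1] is s = 1.)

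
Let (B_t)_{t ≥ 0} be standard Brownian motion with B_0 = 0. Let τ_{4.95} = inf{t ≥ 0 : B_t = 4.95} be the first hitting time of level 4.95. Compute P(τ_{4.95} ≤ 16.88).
P(τ_{4.95} ≤ 16.88) = 2(1 − Φ(4.95/√16.88)) = 2(1 − Φ(1.2048)) ≈ 0.2283

By the reflection principle for standard BM, P(τ_b ≤ t) = 2 · P(B_t ≥ b). Since B_t ~ N(0, t), P(B_t ≥ 4.95) = 1 − Φ(4.95/√t) = 1 − Φ(4.95/√16.88) = 1 − Φ(1.2048) ≈ 0.11414. Doubling: P(τ_{4.95} ≤ 16.88) ≈ 2 · 0.11414 = 0.22828 ≈ 0.2283.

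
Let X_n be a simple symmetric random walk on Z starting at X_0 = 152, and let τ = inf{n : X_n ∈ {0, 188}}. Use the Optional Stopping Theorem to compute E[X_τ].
E[X_τ] = 152

X_n is a martingale and τ is a bounded-mean stopping time (indeed τ is finite a.s. with bounded expectation since the walk is in a bounded region). By the OST, E[X_τ] = E[X_0] = 152. Equivalently: E[X_τ] = 188 · P(hit 188 first) + 0 · P(hit 0 first) = 188 · (152/188) = 152.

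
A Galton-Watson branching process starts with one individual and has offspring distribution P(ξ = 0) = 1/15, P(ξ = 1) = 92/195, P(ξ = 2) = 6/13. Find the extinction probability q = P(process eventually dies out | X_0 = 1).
q = 13/90

The pgf is f(s) = 1/15 + 92/195·s + 6/13·s². The extinction probability q is the smallest fixed point of f in [0, 1]. Setting s = f(s):
  6/13·s² + (92/195 − 1)·s + 1/15 = 0
  6/13·s² − (1/15 + 6/13)·s + 1/15 = 0
which factors as (s − 1)·(6/13·s − 1/15) = 0, giving roots s = 1 and s = (1/15)/(6/13) = 13/90.
Mean offspring μ = 92/195 + 2·6/13 = 272/195 > 1 (supercritical), so q < 1. The extinction probability is the smaller root: q = (1/15)/(6/13) = 13/90.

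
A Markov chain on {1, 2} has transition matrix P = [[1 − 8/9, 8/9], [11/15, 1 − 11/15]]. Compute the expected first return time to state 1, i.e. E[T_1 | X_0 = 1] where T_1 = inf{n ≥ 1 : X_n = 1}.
E[T_1 | X_0 = 1] = 1/π_1 = 73/33

For an irreducible recurrent Markov chain with stationary distribution π, E[T_i | X_0 = i] = 1/π_i (Kac's formula). Here π_1 = (11/15)/(8/9 + 11/15) = (11/15)/(73/45) = 33/73, so E[T_1 | X_0 = 1] = 1/π_1 = (8/9 + 11/15)/(11/15) = (73/45)/(11/15) = 73/33.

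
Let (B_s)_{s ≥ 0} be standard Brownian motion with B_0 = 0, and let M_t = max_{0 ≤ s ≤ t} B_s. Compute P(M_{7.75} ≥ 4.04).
P(M_{7.75} ≥ 4.04) = 2·P(B_{7.75} ≥ 4.04) = 2(1 − Φ(4.04/√7.75)) ≈ 0.1467

By the reflection principle for Brownian motion, P(M_t ≥ a) = 2 · P(B_t ≥ a) for a ≥ 0. Since B_t ~ N(0, t), P(B_t ≥ 4.04) = 1 − Φ(4.04/√t) = 1 − Φ(4.04/√7.75) = 1 − Φ(1.4512). So
  P(M_{7.75} ≥ 4.04) = 2(1 − Φ(1.4512)) ≈ 0.1467.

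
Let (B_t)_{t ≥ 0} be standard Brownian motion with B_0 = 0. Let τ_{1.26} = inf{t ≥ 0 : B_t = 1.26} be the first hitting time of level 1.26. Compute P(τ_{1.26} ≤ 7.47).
P(τ_{1.26} ≤ 7.47) = 2(1 − Φ(1.26/√7.47)) = 2(1 − Φ(0.4610)) ≈ 0.6448

By the reflection principle for standard BM, P(τ_b ≤ t) = 2 · P(B_t ≥ b). Since B_t ~ N(0, t), P(B_t ≥ 1.26) = 1 − Φ(1.26/√t) = 1 − Φ(1.26/√7.47) = 1 − Φ(0.4610) ≈ 0.32240. Doubling: P(τ_{1.26} ≤ 7.47) ≈ 2 · 0.32240 = 0.64480 ≈ 0.6448.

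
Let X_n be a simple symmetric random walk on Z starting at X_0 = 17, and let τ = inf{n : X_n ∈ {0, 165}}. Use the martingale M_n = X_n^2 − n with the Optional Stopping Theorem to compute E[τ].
E[τ] = 2516

M_n = X_n^2 − n is a martingale (since E[X_{n+1}^2 | F_n] = X_n^2 + 1). By OST (τ has finite mean in a bounded region), E[M_τ] = E[M_0] = X_0^2 − 0 = 17^2 = 289. Also E[M_τ] = E[X_τ^2] − E[τ]. The walk exits at 0 or 165, with P(hit 165 first) = 17/165, so E[X_τ^2] = 165^2 · 17/165 + 0 = 2805. Thus E[τ] = E[X_τ^2] − E[M_τ] = 2805 − 289 = 2516 = 17(165 − 17) = 2516.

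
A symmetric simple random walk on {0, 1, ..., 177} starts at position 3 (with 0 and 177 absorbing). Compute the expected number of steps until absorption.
E[τ | X_0 = 3] = 522

Let v_k = E[τ | X_0 = k]. Boundary: v_0 = v_177 = 0. Recurrence: v_k = 1 + (v_{k-1} + v_{k+1})/2 for 1 ≤ k ≤ 176. The particular solution to v_k − (v_{k-1} + v_{k+1})/2 = 1 is v_k = −k^2. Adding homogeneous solution A + B k and matching boundaries gives v_k = k (177 − k). Substituting k = 3: v_3 = 3 · 174 = 522.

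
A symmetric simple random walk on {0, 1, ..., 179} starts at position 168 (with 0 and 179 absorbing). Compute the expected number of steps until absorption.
E[τ | X_0 = 168] = 1848

Let v_k = E[τ | X_0 = k]. Boundary: v_0 = v_179 = 0. Recurrence: v_k = 1 + (v_{k-1} + v_{k+1})/2 for 1 ≤ k ≤ 178. The particular solution to v_k − (v_{k-1} + v_{k+1})/2 = 1 is v_k = −k^2. Adding homogeneous solution A + B k and matching boundaries gives v_k = k (179 − k). Substituting k = 168: v_168 = 168 · 11 = 1848.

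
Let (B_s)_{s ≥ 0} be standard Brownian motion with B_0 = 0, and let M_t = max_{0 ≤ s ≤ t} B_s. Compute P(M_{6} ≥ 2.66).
P(M_{6} ≥ 2.66) = 2·P(B_{6} ≥ 2.66) = 2(1 − Φ(2.66/√6)) ≈ 0.2775

By the reflection principle for Brownian motion, P(M_t ≥ a) = 2 · P(B_t ≥ a) for a ≥ 0. Since B_t ~ N(0, t), P(B_t ≥ 2.66) = 1 − Φ(2.66/√t) = 1 − Φ(2.66/√6) = 1 − Φ(1.0859). So
  P(M_{6} ≥ 2.66) = 2(1 − Φ(1.0859)) ≈ 0.2775.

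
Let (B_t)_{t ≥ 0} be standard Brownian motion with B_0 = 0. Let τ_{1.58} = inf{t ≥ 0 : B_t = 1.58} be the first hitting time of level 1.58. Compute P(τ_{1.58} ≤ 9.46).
P(τ_{1.58} ≤ 9.46) = 2(1 − Φ(1.58/√9.46)) = 2(1 − Φ(0.5137)) ≈ 0.6075

By the reflection principle for standard BM, P(τ_b ≤ t) = 2 · P(B_t ≥ b). Since B_t ~ N(0, t), P(B_t ≥ 1.58) = 1 − Φ(1.58/√t) = 1 − Φ(1.58/√9.46) = 1 − Φ(0.5137) ≈ 0.30373. Doubling: P(τ_{1.58} ≤ 9.46) ≈ 2 · 0.30373 = 0.60746 ≈ 0.6075.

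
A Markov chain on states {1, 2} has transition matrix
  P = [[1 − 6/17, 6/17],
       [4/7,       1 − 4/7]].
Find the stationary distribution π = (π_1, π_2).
π_1 = 34/55, π_2 = 21/55

Solve πP = π with π_1 + π_2 = 1. From πP = π: π_1 · (1 − 6/17) + π_2 · 4/7 = π_1 ⇒ π_2 · 4/7 = π_1 · 6/17 ⇒ π_2/π_1 = (6/17)/(4/7) = 21/34. Together with π_1 + π_2 = 1:
  π_1 = (4/7)/(6/17 + 4/7) = (4/7)/(110/119) = 34/55,
  π_2 = (6/17)/(6/17 + 4/7) = (6/17)/(110/119) = 21/55.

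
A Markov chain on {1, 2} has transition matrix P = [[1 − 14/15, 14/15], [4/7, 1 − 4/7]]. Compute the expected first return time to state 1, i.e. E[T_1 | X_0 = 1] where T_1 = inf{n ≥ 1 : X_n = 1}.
E[T_1 | X_0 = 1] = 1/π_1 = 79/30

For an irreducible recurrent Markov chain with stationary distribution π, E[T_i | X_0 = i] = 1/π_i (Kac's formula). Here π_1 = (4/7)/(14/15 + 4/7) = (4/7)/(158/105) = 30/79, so E[T_1 | X_0 = 1] = 1/π_1 = (14/15 + 4/7)/(4/7) = (158/105)/(4/7) = 79/30.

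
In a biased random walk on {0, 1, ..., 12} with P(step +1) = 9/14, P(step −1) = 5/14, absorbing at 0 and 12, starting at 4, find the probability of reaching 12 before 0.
P(hit 12 before 0) = (1 − (5/9)^4) / (1 − (5/9)^12) = 43046721/47537971

Let u_k denote P(reach 12 before 0 | start at k). Boundary: u_0 = 0, u_12 = 1. Recurrence: u_k = 9/14·u_{k+1} + 5/14·u_{k-1} for 1 ≤ k ≤ 11. Try u_k = A + B·r^k with r = q/p = (5/14)/(9/14) = 5/9. Substitution satisfies the recurrence; boundary conditions give:
  u_k = (1 − r^k) / (1 − r^N) = (1 − (5/9)^4) / (1 − (5/9)^12) = 43046721/47537971.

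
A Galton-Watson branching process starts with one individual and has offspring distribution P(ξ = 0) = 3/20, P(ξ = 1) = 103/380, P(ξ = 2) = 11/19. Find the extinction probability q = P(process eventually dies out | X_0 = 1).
q = 57/220

The pgf is f(s) = 3/20 + 103/380·s + 11/19·s². The extinction probability q is the smallest fixed point of f in [0, 1]. Setting s = f(s):
  11/19·s² + (103/380 − 1)·s + 3/20 = 0
  11/19·s² − (3/20 + 11/19)·s + 3/20 = 0
which factors as (s − 1)·(11/19·s − 3/20) = 0, giving roots s = 1 and s = (3/20)/(11/19) = 57/220.
Mean offspring μ = 103/380 + 2·11/19 = 543/380 > 1 (supercritical), so q < 1. The extinction probability is the smaller root: q = (3/20)/(11/19) = 57/220.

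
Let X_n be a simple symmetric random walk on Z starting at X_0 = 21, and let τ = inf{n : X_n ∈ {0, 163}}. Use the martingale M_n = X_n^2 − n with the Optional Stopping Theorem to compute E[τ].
E[τ] = 2982

M_n = X_n^2 − n is a martingale (since E[X_{n+1}^2 | F_n] = X_n^2 + 1). By OST (τ has finite mean in a bounded region), E[M_τ] = E[M_0] = X_0^2 − 0 = 21^2 = 441. Also E[M_τ] = E[X_τ^2] − E[τ]. The walk exits at 0 or 163, with P(hit 163 first) = 21/163, so E[X_τ^2] = 163^2 · 21/163 + 0 = 3423. Thus E[τ] = E[X_τ^2] − E[M_τ] = 3423 − 441 = 2982 = 21(163 − 21) = 2982.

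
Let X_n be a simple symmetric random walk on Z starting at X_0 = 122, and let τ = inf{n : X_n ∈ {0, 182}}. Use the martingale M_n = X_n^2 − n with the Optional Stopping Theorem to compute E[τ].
E[τ] = 7320

M_n = X_n^2 − n is a martingale (since E[X_{n+1}^2 | F_n] = X_n^2 + 1). By OST (τ has finite mean in a bounded region), E[M_τ] = E[M_0] = X_0^2 − 0 = 122^2 = 14884. Also E[M_τ] = E[X_τ^2] − E[τ]. The walk exits at 0 or 182, with P(hit 182 first) = 122/182, so E[X_τ^2] = 182^2 · 122/182 + 0 = 22204. Thus E[τ] = E[X_τ^2] − E[M_τ] = 22204 − 14884 = 7320 = 122(182 − 122) = 7320.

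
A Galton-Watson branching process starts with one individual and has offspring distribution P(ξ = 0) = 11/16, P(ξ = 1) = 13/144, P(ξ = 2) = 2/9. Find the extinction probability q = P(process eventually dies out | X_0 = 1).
q = 1

Mean offspring μ = 0·11/16 + 1·13/144 + 2·2/9 = 77/144 ≤ 1. For μ ≤ 1 with offspring not concentrated at 1, the Galton-Watson process goes extinct almost surely, so q = 1.
(Algebraic check: The pgf is f(s) = 11/16 + 13/144·s + 2/9·s². The extinction probability q is the smallest fixed point of f in [0, 1]. Setting s = f(s):
  2/9·s² + (13/144 − 1)·s + 11/16 = 0
  2/9·s² − (11/16 + 2/9)·s + 11/16 = 0
which factors as (s − 1)·(2/9·s − 11/16) = 0, giving roots s = 1 and s = (11/16)/(2/9) = 99/32. Since 99/32 ≥ 1, the smallest root in [0, 1] is s = 1.)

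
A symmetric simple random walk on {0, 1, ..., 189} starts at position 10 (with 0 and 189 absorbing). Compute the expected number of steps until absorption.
E[τ | X_0 = 10] = 1790

Let v_k = E[τ | X_0 = k]. Boundary: v_0 = v_189 = 0. Recurrence: v_k = 1 + (v_{k-1} + v_{k+1})/2 for 1 ≤ k ≤ 188. The particular solution to v_k − (v_{k-1} + v_{k+1})/2 = 1 is v_k = −k^2. Adding homogeneous solution A + B k and matching boundaries gives v_k = k (189 − k). Substituting k = 10: v_10 = 10 · 179 = 1790.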